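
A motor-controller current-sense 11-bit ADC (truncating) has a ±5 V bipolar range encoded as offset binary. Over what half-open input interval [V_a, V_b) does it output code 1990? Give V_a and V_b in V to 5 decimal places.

LSB = 10/2^11 = 4.883 mV.
V_a = V_low + 1990·LSB = 4.7168 V; V_b = V_low + 1991·LSB = 4.72168 V.

[4.71680 V, 4.72168 V)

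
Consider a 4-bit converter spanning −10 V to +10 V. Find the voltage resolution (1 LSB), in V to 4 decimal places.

Full-scale span = 20 V.
LSB = 20 / 2^4 = 20 / 16 = 1.25 V = 1.2500 V.

1.2500 V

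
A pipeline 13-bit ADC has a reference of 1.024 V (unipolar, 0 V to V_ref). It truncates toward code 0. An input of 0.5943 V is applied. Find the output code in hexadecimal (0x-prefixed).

Full-scale span = 1.024 V; LSB = 1.024/2^13 = 125.00 µV.
(0.5943 − 0) / 0.000125 = 4754.400 LSBs.
⌊·⌋(4754.400) = 4754.
In hexadecimal (0x-prefixed): 0x1292.

code 0x1292 (decimal 4754)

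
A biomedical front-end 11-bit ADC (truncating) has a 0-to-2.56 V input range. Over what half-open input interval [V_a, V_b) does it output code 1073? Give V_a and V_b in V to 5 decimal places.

LSB = 2.56/2^11 = 1.250 mV.
V_a = V_low + 1073·LSB = 1.34125 V; V_b = V_low + 1074·LSB = 1.3425 V.

[1.34125 V, 1.34250 V)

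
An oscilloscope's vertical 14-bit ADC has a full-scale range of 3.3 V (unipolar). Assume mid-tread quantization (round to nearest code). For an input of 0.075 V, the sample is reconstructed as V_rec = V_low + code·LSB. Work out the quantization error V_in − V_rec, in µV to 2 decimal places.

73.24 µV

Step size: 3.3 V ÷ 2^14 = 201.42 µV.
(0.075 − 0)/0.000201416 = 372.3636; round gives code 372.
Code 372 maps back to 0 + 372×0.000201416 V = 0.074926758 V.
Difference: 7.32422e-05 V → 73.24 µV.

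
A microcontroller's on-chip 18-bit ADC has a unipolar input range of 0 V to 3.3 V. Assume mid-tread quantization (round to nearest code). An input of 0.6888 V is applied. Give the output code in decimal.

Full-scale span = 3.3 V; LSB = 3.3/2^18 = 12.59 µV.
Input sits at 54716.602 steps above V_low.
So the output code is 54717.

code 54717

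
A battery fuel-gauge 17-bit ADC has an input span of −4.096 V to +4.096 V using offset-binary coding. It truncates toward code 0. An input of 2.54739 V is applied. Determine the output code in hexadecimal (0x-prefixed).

LSB = 8.192 V / 131072 = 62.50 µV.
Input sits at 106294.240 steps above V_low.
Floor → code 106294.
In hexadecimal (0x-prefixed): 0x19F36.

code 0x19F36 (decimal 106294)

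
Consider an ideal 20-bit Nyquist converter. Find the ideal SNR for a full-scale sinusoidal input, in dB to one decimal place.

122.2 dB

SNR ≈ 6.02·N + 1.76 dB = 6.02·20 + 1.76 = 122.16 dB.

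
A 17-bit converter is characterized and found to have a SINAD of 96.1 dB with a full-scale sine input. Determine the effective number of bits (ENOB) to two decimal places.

ENOB = (SINAD − 1.76) / 6.02 = (96.1 − 1.76)/6.02 = 15.671.

15.67 bits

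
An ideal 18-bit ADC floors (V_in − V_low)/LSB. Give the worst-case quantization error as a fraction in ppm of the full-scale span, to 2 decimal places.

3.81 ppm

Truncating → worst-case error = 1 LSB = V_FS/2^18, so 1e+06/262144 = 3.8147 ppm of full scale.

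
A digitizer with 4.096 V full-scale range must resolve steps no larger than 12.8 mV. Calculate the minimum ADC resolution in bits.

9 bits

Number of steps required ≥ 4.096 V / 12.8 mV = 320.00.
Need 2^N ≥ 320.00; 2^8 = 256, 2^9 = 512.
Minimum N = 9.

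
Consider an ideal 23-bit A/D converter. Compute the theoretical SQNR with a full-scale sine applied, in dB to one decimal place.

140.2 dB

SNR ≈ 6.02·N + 1.76 dB = 6.02·23 + 1.76 = 140.22 dB.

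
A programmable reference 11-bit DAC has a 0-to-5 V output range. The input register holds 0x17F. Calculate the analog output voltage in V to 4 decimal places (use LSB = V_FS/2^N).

0.9351 V

LSB = 5 V / 2^11 = 2.441 mV.
Code 0x17F = 383 decimal.
V_out = 0 + 383 × 0.00244141 V = 0.935059 V.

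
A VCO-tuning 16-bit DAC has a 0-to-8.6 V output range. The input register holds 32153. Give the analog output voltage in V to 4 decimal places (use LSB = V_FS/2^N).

4.2193 V

LSB = 8.6 V / 2^16 = 131.23 µV.
V_out = 0 + 32153 × 0.000131226 V = 4.2193 V.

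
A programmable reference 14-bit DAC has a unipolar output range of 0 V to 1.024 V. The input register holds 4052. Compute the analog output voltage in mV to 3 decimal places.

LSB = 1.024 V / 2^14 = 62.50 µV.
V_out = 0 + 4052 × 6.25e-05 V = 0.25325 V.
= 253.250 mV.

253.250 mV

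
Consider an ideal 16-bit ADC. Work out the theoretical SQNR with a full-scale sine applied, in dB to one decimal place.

SNR ≈ 6.02·N + 1.76 dB = 6.02·16 + 1.76 = 98.08 dB.

98.1 dB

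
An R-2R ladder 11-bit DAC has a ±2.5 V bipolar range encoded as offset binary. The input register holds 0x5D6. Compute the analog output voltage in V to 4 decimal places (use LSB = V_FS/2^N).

LSB = 5 V / 2^11 = 2.441 mV.
Code 0x5D6 = 1494 decimal.
V_out = (−2.5) + 1494 × 0.00244141 V = 1.14746 V.

1.1475 V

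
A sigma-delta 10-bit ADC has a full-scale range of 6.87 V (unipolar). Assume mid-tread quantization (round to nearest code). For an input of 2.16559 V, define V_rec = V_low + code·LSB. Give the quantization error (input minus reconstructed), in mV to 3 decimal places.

-1.412 mV

LSB = 6.87/2^10 = 6.709 mV.
(V_in − V_low)/LSB = (2.16559 − 0)/0.00670898 = 322.7895 → code 323 (round).
V_rec = 0 + 323·0.00670898 = 2.167002 V.
Error = 2.16559 − 2.167002 = -0.00141195 V = -1.412 mV.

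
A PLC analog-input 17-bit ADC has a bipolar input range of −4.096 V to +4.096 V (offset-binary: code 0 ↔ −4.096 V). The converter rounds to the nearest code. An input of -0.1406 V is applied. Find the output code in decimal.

Full-scale span = 8.192 V; LSB = 8.192/2^17 = 62.50 µV.
(V_in − V_low)/LSB = (-0.1406 − (−4.096)) / 6.25e-05 = 63286.400.
round(63286.400) = 63286.

code 63286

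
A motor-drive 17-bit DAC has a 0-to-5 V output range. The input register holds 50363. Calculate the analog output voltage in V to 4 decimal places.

LSB = 5 V / 2^17 = 38.15 µV.
V_out = 0 + 50363 × 3.8147e-05 V = 1.9212 V.

1.9212 V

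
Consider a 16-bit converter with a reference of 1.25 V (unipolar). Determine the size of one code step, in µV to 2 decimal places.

19.07 µV

Full-scale span = 1.25 V.
LSB = 1.25 / 2^16 = 1.25 / 65536 = 1.90735e-05 V = 19.07 µV.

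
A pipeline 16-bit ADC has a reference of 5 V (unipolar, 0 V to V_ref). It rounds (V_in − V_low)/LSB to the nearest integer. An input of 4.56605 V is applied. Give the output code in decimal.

code 59848

Full-scale span = 5 V; LSB = 5/2^16 = 76.29 µV.
Input sits at 59848.131 steps above V_low.
round(59848.131) = 59848.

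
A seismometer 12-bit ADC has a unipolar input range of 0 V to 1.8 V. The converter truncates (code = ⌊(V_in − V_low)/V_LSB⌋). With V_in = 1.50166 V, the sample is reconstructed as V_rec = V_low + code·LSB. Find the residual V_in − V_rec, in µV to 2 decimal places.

LSB = 1.8/2^12 = 439.45 µV.
(1.50166 − 0)/0.000439453 = 3417.1108; ⌊·⌋ gives code 3417.
Reconstructed: 1.5016113 V.
V_in − V_rec = 4.86719e-05 V = 48.67 µV.

48.67 µV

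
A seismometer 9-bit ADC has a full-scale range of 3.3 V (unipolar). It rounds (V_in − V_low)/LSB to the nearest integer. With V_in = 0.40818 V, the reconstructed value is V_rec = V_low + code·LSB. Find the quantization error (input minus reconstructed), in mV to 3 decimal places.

Step size: 3.3 V ÷ 2^9 = 6.445 mV.
(0.40818 − 0)/0.00644531 = 63.3297; round gives code 63.
Code 63 maps back to 0 + 63×0.00644531 V = 0.40605469 V.
V_in − V_rec = 0.00212531 V = 2.125 mV.

2.125 mV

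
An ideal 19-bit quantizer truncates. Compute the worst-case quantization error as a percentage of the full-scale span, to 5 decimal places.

Truncating → worst-case error = 1 LSB = V_FS/2^19, so 100/524288 = 0.000190735 % of full scale.

0.00019 %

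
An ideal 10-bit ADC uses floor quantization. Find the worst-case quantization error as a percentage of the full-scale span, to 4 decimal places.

0.0977 %

Truncating → worst-case error = 1 LSB = V_FS/2^10, so 100/1024 = 0.0976562 % of full scale.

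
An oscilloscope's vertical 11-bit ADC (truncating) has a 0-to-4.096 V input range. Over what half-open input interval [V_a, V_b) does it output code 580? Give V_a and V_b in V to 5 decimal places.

[1.16000 V, 1.16200 V)

LSB = 4.096/2^11 = 2.000 mV.
V_a = V_low + 580·LSB = 1.16 V; V_b = V_low + 581·LSB = 1.162 V.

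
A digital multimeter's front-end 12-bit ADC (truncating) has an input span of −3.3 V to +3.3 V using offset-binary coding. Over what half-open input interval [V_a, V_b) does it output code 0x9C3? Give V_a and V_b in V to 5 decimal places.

[0.72671 V, 0.72832 V)

LSB = 6.6/2^12 = 1.611 mV.
Code 0x9C3 = 2499 decimal.
V_a = V_low + 2499·LSB = 0.726709 V; V_b = V_low + 2500·LSB = 0.72832 V.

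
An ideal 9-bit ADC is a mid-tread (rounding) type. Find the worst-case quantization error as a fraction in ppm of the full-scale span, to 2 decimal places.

Rounding → worst-case error = ½ LSB = V_FS/2^10, so 1e+06/1024 = 976.562 ppm of full scale.

976.56 ppm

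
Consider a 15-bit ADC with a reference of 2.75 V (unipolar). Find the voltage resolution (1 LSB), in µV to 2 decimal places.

Full-scale span = 2.75 V.
LSB = 2.75 / 2^15 = 2.75 / 32768 = 8.39233e-05 V = 83.92 µV.

83.92 µV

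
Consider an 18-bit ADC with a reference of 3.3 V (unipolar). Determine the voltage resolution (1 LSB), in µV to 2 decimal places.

12.59 µV

Full-scale span = 3.3 V.
LSB = 3.3 / 2^18 = 3.3 / 262144 = 1.25885e-05 V = 12.59 µV.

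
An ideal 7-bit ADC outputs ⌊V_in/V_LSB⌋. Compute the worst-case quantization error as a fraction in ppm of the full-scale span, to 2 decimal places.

7812.50 ppm

Truncating → worst-case error = 1 LSB = V_FS/2^7, so 1e+06/128 = 7812.5 ppm of full scale.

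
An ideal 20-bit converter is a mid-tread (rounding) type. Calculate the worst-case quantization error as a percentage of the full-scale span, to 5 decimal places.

0.00005 %

Rounding → worst-case error = ½ LSB = V_FS/2^21, so 100/2097152 = 4.76837e-05 % of full scale.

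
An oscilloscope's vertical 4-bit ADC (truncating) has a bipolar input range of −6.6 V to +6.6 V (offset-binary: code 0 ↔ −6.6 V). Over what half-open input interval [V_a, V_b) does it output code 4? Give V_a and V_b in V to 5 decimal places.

LSB = 13.2/2^4 = 0.8250 V.
V_a = V_low + 4·LSB = -3.3 V; V_b = V_low + 5·LSB = -2.475 V.

[-3.30000 V, -2.47500 V)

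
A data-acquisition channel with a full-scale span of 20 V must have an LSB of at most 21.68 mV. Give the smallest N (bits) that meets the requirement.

10 bits

Number of steps required ≥ 20 V / 21.68 mV = 922.51.
Need 2^N ≥ 922.51; 2^9 = 512, 2^10 = 1024.
Minimum N = 10.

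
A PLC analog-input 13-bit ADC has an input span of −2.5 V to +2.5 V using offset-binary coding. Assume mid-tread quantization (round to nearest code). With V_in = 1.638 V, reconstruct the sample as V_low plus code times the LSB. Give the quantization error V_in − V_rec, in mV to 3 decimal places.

Step size: 5 V ÷ 2^13 = 0.610 mV.
(V_in − V_low)/LSB = (1.638 − (−2.5))/0.000610352 = 6779.6992 → code 6780 (round).
V_rec = (−2.5) + 6780·0.000610352 = 1.6381836 V.
Difference: -0.000183594 V → -0.184 mV.

-0.184 mV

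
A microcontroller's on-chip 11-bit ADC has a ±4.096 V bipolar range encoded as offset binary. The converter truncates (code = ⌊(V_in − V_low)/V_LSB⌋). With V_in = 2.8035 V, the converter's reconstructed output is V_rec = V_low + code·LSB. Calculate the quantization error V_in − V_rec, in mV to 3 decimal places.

3.500 mV

One LSB is 8.192 V / 2048 = 4.000 mV.
(2.8035 − (−4.096))/0.004 = 1724.8750; ⌊·⌋ gives code 1724.
Reconstructed: 2.8 V.
Error = 2.8035 − 2.8 = 0.0035 V = 3.500 mV.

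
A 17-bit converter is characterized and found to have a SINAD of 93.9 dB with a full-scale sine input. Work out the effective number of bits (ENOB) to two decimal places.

15.31 bits

ENOB = (SINAD − 1.76) / 6.02 = (93.9 − 1.76)/6.02 = 15.306.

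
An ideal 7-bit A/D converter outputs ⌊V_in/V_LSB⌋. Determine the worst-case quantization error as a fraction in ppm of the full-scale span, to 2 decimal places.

7812.50 ppm

Truncating → worst-case error = 1 LSB = V_FS/2^7, so 1e+06/128 = 7812.5 ppm of full scale.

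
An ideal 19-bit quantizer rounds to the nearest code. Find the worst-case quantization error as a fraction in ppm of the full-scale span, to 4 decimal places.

Rounding → worst-case error = ½ LSB = V_FS/2^20, so 1e+06/1048576 = 0.953674 ppm of full scale.

0.9537 ppm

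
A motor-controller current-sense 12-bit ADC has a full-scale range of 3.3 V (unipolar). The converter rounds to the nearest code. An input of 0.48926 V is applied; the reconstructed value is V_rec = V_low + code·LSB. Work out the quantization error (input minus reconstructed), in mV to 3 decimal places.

Step size: 3.3 V ÷ 2^12 = 0.806 mV.
(V_in − V_low)/LSB = (0.48926 − 0)/0.000805664 = 607.2754 → code 607 (round).
Code 607 maps back to 0 + 607×0.000805664 V = 0.48903809 V.
Difference: 0.000221914 V → 0.222 mV.

0.222 mV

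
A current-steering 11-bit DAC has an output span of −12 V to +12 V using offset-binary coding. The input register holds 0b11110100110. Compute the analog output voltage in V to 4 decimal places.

LSB = 24 V / 2^11 = 11.719 mV.
Code 0b11110100110 = 1958 decimal.
V_out = (−12) + 1958 × 0.0117188 V = 10.9453 V.

10.9453 V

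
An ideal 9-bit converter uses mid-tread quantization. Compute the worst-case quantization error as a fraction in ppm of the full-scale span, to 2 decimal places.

976.56 ppm

Rounding → worst-case error = ½ LSB = V_FS/2^10, so 1e+06/1024 = 976.562 ppm of full scale.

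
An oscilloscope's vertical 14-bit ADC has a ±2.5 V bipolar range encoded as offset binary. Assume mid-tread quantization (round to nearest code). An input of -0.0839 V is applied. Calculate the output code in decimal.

code 7917

LSB = 5 V / 16384 = 305.18 µV.
Input sits at 7917.076 steps above V_low.
Round → code 7917.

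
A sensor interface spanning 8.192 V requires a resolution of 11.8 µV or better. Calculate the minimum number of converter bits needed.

Number of steps required ≥ 8.192 V / 11.8 µV = 694237.29.
Need 2^N ≥ 694237.29; 2^19 = 524288, 2^20 = 1048576.
Minimum N = 20.

20 bits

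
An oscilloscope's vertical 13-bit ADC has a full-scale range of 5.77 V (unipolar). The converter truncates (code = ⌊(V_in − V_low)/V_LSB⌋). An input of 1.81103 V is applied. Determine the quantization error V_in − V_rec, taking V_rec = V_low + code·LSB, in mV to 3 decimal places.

LSB = 5.77/2^13 = 0.704 mV.
Scaled input = 2571.2232 LSBs, so code = 2571.
Code 2571 maps back to 0 + 2571×0.000704346 V = 1.8108728 V.
Error = 1.81103 − 1.8108728 = 0.000157197 V = 0.157 mV.

0.157 mV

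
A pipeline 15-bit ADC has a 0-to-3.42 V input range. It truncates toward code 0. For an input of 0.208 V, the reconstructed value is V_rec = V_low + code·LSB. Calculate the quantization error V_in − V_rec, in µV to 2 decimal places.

94.73 µV

LSB = 3.42/2^15 = 104.37 µV.
(0.208 − 0)/0.00010437 = 1992.9076; ⌊·⌋ gives code 1992.
Reconstructed: 0.20790527 V.
Error = 0.208 − 0.20790527 = 9.47266e-05 V = 94.73 µV.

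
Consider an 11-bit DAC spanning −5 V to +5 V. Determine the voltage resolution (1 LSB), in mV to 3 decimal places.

4.883 mV

Full-scale span = 10 V.
LSB = 10 / 2^11 = 10 / 2048 = 0.00488281 V = 4.883 mV.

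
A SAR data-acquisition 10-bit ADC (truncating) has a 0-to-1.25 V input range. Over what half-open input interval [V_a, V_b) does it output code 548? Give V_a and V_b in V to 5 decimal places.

[0.66895 V, 0.67017 V)

LSB = 1.25/2^10 = 1.221 mV.
V_a = V_low + 548·LSB = 0.668945 V; V_b = V_low + 549·LSB = 0.670166 V.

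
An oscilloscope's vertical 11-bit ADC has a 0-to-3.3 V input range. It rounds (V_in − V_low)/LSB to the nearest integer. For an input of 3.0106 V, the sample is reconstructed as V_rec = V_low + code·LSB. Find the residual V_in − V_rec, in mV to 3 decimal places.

0.639 mV

LSB = 3.3/2^11 = 1.611 mV.
Scaled input = 1868.3966 LSBs, so code = 1868.
Code 1868 maps back to 0 + 1868×0.00161133 V = 3.0099609 V.
Difference: 0.000639062 V → 0.639 mV.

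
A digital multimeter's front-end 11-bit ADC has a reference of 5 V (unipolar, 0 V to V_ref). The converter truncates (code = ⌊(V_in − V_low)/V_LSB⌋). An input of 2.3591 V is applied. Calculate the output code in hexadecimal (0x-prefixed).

LSB = 5 V / 2048 = 2.441 mV.
(2.3591 − 0) / 0.00244141 = 966.287 LSBs.
Floor → code 966.
In hexadecimal (0x-prefixed): 0x3C6.

code 0x3C6 (decimal 966)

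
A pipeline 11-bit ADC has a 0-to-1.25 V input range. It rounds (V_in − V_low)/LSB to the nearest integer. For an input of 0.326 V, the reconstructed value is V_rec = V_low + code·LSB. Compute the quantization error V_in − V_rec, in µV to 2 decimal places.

72.27 µV

One LSB is 1.25 V / 2048 = 0.610 mV.
(0.326 − 0)/0.000610352 = 534.1184; round gives code 534.
Code 534 maps back to 0 + 534×0.000610352 V = 0.32592773 V.
Error = 0.326 − 0.32592773 = 7.22656e-05 V = 72.27 µV.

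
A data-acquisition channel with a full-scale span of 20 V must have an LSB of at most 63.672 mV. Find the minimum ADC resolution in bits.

9 bits

Number of steps required ≥ 20 V / 63.672 mV = 314.11.
Need 2^N ≥ 314.11; 2^8 = 256, 2^9 = 512.
Minimum N = 9.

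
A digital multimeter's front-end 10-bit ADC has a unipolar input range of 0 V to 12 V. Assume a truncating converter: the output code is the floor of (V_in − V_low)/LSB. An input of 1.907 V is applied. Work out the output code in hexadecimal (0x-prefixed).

code 0xA2 (decimal 162)

LSB = 12 V / 1024 = 11.719 mV.
(V_in − V_low)/LSB = (1.907 − 0) / 0.0117188 = 162.731.
⌊·⌋(162.731) = 162.
In hexadecimal (0x-prefixed): 0xA2.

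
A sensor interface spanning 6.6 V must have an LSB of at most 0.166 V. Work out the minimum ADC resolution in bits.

6 bits

Number of steps required ≥ 6.6 V / 0.166 V = 39.76.
Need 2^N ≥ 39.76; 2^5 = 32, 2^6 = 64.
Minimum N = 6.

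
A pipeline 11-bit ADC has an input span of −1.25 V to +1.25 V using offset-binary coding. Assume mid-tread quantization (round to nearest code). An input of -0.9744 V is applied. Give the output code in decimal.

code 226

LSB = 2.5 V / 2048 = 1.221 mV.
(-0.9744 − (−1.25)) / 0.0012207 = 225.772 LSBs.
Round → code 226.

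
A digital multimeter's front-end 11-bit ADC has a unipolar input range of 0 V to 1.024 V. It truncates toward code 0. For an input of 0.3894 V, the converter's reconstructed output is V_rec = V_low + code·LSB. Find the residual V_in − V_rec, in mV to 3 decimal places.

One LSB is 1.024 V / 2048 = 0.500 mV.
Scaled input = 778.8000 LSBs, so code = 778.
Code 778 maps back to 0 + 778×0.0005 V = 0.389 V.
V_in − V_rec = 0.0004 V = 0.400 mV.

0.400 mV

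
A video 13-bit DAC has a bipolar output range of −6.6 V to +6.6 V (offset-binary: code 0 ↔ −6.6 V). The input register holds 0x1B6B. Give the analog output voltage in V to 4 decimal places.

LSB = 13.2 V / 2^13 = 1.611 mV.
Code 0x1B6B = 7019 decimal.
V_out = (−6.6) + 7019 × 0.00161133 V = 4.70991 V.

4.7099 V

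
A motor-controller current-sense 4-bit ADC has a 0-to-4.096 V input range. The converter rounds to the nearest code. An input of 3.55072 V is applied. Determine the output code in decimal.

code 14

Full-scale span = 4.096 V; LSB = 4.096/2^4 = 256.000 mV.
(V_in − V_low)/LSB = (3.55072 − 0) / 0.256 = 13.870.
Round → code 14.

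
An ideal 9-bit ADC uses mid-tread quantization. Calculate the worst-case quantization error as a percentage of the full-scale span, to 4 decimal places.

Rounding → worst-case error = ½ LSB = V_FS/2^10, so 100/1024 = 0.0976562 % of full scale.

0.0977 %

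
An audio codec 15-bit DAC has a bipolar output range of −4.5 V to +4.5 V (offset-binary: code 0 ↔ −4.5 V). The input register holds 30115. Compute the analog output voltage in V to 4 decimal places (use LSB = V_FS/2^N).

LSB = 9 V / 2^15 = 274.66 µV.
V_out = (−4.5) + 30115 × 0.000274658 V = 3.77133 V.

3.7713 V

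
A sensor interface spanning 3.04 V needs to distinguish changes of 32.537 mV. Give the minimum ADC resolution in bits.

7 bits

Number of steps required ≥ 3.04 V / 32.537 mV = 93.43.
Need 2^N ≥ 93.43; 2^6 = 64, 2^7 = 128.
Minimum N = 7.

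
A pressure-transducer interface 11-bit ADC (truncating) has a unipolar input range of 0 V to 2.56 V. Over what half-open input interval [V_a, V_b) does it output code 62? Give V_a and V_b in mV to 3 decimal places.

LSB = 2.56/2^11 = 1.250 mV.
V_a = V_low + 62·LSB = 0.0775 V; V_b = V_low + 63·LSB = 0.07875 V.

[77.500 mV, 78.750 mV)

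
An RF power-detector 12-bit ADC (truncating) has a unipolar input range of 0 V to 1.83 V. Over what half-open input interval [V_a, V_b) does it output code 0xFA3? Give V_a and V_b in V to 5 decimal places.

LSB = 1.83/2^12 = 446.78 µV.
Code 0xFA3 = 4003 decimal.
V_a = V_low + 4003·LSB = 1.78845 V; V_b = V_low + 4004·LSB = 1.7889 V.

[1.78845 V, 1.78890 V)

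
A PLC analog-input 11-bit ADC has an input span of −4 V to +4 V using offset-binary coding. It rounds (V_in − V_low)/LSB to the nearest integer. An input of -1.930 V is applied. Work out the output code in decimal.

Full-scale span = 8 V; LSB = 8/2^11 = 3.906 mV.
(-1.930 − (−4)) / 0.00390625 = 529.920 LSBs.
Round → code 530.

code 530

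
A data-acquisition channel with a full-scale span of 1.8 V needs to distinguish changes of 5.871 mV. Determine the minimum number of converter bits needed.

9 bits

Number of steps required ≥ 1.8 V / 5.871 mV = 306.59.
Need 2^N ≥ 306.59; 2^8 = 256, 2^9 = 512.
Minimum N = 9.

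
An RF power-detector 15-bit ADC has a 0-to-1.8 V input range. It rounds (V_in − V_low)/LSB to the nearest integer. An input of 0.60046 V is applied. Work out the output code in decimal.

Full-scale span = 1.8 V; LSB = 1.8/2^15 = 54.93 µV.
(0.60046 − 0) / 5.49316e-05 = 10931.041 LSBs.
So the output code is 10931.

code 10931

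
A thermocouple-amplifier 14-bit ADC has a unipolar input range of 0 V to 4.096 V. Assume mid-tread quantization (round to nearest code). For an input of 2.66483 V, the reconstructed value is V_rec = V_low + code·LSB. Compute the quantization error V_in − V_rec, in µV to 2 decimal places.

80.00 µV

Step size: 4.096 V ÷ 2^14 = 250.00 µV.
(V_in − V_low)/LSB = (2.66483 − 0)/0.00025 = 10659.3200 → code 10659 (round).
Reconstructed: 2.66475 V.
V_in − V_rec = 8e-05 V = 80.00 µV.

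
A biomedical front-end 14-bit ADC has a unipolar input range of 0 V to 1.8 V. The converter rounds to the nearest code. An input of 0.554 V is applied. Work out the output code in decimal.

Full-scale span = 1.8 V; LSB = 1.8/2^14 = 109.86 µV.
Input sits at 5042.631 steps above V_low.
Round → code 5043.

code 5043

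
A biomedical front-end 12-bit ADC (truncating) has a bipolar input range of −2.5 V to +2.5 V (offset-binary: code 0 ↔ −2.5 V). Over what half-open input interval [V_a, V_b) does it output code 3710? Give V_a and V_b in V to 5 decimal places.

[2.02881 V, 2.03003 V)

LSB = 5/2^12 = 1.221 mV.
V_a = V_low + 3710·LSB = 2.02881 V; V_b = V_low + 3711·LSB = 2.03003 V.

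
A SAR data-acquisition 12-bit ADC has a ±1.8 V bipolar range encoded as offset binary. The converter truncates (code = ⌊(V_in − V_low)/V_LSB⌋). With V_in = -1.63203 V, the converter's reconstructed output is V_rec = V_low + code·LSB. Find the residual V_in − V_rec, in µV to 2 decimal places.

98.91 µV

Step size: 3.6 V ÷ 2^12 = 0.879 mV.
(V_in − V_low)/LSB = (-1.63203 − (−1.8))/0.000878906 = 191.1125 → code 191 (floor).
Reconstructed: -1.6321289 V.
Difference: 9.89062e-05 V → 98.91 µV.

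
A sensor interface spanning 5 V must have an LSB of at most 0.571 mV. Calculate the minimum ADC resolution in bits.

14 bits

Number of steps required ≥ 5 V / 0.571 mV = 8756.57.
Need 2^N ≥ 8756.57; 2^13 = 8192, 2^14 = 16384.
Minimum N = 14.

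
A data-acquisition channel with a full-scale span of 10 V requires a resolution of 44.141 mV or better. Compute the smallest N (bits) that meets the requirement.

Number of steps required ≥ 10 V / 44.141 mV = 226.55.
Need 2^N ≥ 226.55; 2^7 = 128, 2^8 = 256.
Minimum N = 8.

8 bits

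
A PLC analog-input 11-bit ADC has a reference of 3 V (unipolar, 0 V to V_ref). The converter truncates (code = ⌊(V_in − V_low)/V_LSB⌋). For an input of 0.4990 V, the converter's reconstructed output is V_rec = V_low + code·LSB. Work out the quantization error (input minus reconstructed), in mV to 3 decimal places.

0.953 mV

Step size: 3 V ÷ 2^11 = 1.465 mV.
(V_in − V_low)/LSB = (0.4990 − 0)/0.00146484 = 340.6507 → code 340 (floor).
Code 340 maps back to 0 + 340×0.00146484 V = 0.49804688 V.
V_in − V_rec = 0.000953125 V = 0.953 mV.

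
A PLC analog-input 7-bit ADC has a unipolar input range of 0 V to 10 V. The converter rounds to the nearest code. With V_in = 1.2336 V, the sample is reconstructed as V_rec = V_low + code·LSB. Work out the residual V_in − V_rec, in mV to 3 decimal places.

-16.400 mV

Step size: 10 V ÷ 2^7 = 78.125 mV.
(1.2336 − 0)/0.078125 = 15.7901; round gives code 16.
V_rec = 0 + 16·0.078125 = 1.25 V.
Difference: -0.0164 V → -16.400 mV.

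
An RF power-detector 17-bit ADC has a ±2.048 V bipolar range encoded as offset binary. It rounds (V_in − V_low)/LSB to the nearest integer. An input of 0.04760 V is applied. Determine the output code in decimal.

Full-scale span = 4.096 V; LSB = 4.096/2^17 = 31.25 µV.
(V_in − V_low)/LSB = (0.04760 − (−2.048)) / 3.125e-05 = 67059.200.
Round → code 67059.

code 67059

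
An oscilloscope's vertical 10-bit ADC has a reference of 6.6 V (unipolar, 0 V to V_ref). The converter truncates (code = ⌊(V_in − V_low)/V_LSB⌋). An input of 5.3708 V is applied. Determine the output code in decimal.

code 833

Full-scale span = 6.6 V; LSB = 6.6/2^10 = 6.445 mV.
Input sits at 833.288 steps above V_low.
Floor → code 833.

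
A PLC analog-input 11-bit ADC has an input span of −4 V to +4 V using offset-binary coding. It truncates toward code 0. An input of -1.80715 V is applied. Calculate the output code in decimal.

code 561

LSB = 8 V / 2048 = 3.906 mV.
Input sits at 561.370 steps above V_low.
⌊·⌋(561.370) = 561.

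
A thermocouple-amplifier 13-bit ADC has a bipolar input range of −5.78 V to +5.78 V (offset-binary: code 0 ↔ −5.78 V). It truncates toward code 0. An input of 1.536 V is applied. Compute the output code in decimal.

code 5184

Full-scale span = 11.56 V; LSB = 11.56/2^13 = 1.411 mV.
Input sits at 5184.487 steps above V_low.
So the output code is 5184.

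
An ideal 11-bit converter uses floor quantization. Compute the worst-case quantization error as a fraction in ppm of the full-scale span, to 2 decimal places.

Truncating → worst-case error = 1 LSB = V_FS/2^11, so 1e+06/2048 = 488.281 ppm of full scale.

488.28 ppm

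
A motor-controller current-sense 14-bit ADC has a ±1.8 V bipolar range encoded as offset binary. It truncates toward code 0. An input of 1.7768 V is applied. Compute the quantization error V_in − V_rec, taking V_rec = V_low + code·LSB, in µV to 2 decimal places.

LSB = 3.6/2^14 = 219.73 µV.
(1.7768 − (−1.8))/0.000219727 = 16278.4142; ⌊·⌋ gives code 16278.
V_rec = (−1.8) + 16278·0.000219727 = 1.776709 V.
V_in − V_rec = 9.10156e-05 V = 91.02 µV.

91.02 µV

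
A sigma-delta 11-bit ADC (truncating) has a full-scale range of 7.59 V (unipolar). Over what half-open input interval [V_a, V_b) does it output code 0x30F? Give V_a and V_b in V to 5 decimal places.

LSB = 7.59/2^11 = 3.706 mV.
Code 0x30F = 783 decimal.
V_a = V_low + 783·LSB = 2.90184 V; V_b = V_low + 784·LSB = 2.90555 V.

[2.90184 V, 2.90555 V)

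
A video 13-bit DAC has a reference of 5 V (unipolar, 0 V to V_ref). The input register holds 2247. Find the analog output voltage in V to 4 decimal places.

1.3715 V

LSB = 5 V / 2^13 = 0.610 mV.
V_out = 0 + 2247 × 0.000610352 V = 1.37146 V.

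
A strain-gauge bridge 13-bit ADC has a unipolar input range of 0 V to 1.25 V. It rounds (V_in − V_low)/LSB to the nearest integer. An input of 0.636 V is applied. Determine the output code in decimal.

code 4168

Full-scale span = 1.25 V; LSB = 1.25/2^13 = 152.59 µV.
(V_in − V_low)/LSB = (0.636 − 0) / 0.000152588 = 4168.090.
Round → code 4168.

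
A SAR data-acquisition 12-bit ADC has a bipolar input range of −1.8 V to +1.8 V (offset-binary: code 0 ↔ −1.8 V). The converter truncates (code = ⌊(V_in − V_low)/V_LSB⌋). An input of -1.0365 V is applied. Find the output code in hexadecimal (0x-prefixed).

Full-scale span = 3.6 V; LSB = 3.6/2^12 = 0.879 mV.
(-1.0365 − (−1.8)) / 0.000878906 = 868.693 LSBs.
Floor → code 868.
In hexadecimal (0x-prefixed): 0x364.

code 0x364 (decimal 868)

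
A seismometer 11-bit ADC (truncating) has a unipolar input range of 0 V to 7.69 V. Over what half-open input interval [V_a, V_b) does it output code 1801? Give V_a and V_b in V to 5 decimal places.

LSB = 7.69/2^11 = 3.755 mV.
V_a = V_low + 1801·LSB = 6.76254 V; V_b = V_low + 1802·LSB = 6.7663 V.

[6.76254 V, 6.76630 V)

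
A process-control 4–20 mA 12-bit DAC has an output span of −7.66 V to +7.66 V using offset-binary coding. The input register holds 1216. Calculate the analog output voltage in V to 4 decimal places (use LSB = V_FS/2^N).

-3.1119 V

LSB = 15.32 V / 2^12 = 3.740 mV.
V_out = (−7.66) + 1216 × 0.00374023 V = -3.11187 V.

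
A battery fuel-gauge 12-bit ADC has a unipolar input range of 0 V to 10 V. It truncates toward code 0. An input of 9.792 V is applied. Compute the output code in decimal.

LSB = 10 V / 4096 = 2.441 mV.
Input sits at 4010.803 steps above V_low.
Floor → code 4010.

code 4010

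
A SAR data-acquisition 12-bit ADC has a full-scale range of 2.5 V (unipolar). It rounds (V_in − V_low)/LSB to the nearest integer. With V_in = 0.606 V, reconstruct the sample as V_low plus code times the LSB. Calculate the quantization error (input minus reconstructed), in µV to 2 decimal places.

LSB = 2.5/2^12 = 0.610 mV.
(V_in − V_low)/LSB = (0.606 − 0)/0.000610352 = 992.8704 → code 993 (round).
Reconstructed: 0.6060791 V.
V_in − V_rec = -7.91016e-05 V = -79.10 µV.

-79.10 µV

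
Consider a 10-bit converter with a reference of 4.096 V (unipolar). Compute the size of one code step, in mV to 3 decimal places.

Full-scale span = 4.096 V.
LSB = 4.096 / 2^10 = 4.096 / 1024 = 0.004 V = 4.000 mV.

4.000 mV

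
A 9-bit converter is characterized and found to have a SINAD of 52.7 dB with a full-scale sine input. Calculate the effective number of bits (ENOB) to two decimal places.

ENOB = (SINAD − 1.76) / 6.02 = (52.7 − 1.76)/6.02 = 8.462.

8.46 bits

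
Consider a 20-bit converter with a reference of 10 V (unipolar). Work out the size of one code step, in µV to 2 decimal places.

9.54 µV

Full-scale span = 10 V.
LSB = 10 / 2^20 = 10 / 1048576 = 9.53674e-06 V = 9.54 µV.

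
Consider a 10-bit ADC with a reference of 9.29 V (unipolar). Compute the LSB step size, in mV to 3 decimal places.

9.072 mV

Full-scale span = 9.29 V.
LSB = 9.29 / 2^10 = 9.29 / 1024 = 0.00907227 V = 9.072 mV.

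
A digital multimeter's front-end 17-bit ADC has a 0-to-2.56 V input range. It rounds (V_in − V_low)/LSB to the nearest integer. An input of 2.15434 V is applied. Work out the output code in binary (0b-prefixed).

Full-scale span = 2.56 V; LSB = 2.56/2^17 = 19.53 µV.
Input sits at 110302.208 steps above V_low.
So the output code is 110302.
In binary (0b-prefixed): 0b11010111011011110.

code 0b11010111011011110 (decimal 110302)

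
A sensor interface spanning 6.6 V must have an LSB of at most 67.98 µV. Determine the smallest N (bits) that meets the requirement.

17 bits

Number of steps required ≥ 6.6 V / 67.98 µV = 97087.38.
Need 2^N ≥ 97087.38; 2^16 = 65536, 2^17 = 131072.
Minimum N = 17.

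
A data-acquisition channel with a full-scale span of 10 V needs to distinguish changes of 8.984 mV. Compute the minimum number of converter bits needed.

11 bits

Number of steps required ≥ 10 V / 8.984 mV = 1113.09.
Need 2^N ≥ 1113.09; 2^10 = 1024, 2^11 = 2048.
Minimum N = 11.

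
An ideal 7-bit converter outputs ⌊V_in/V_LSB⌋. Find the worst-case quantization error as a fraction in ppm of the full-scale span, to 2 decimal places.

7812.50 ppm

Truncating → worst-case error = 1 LSB = V_FS/2^7, so 1e+06/128 = 7812.5 ppm of full scale.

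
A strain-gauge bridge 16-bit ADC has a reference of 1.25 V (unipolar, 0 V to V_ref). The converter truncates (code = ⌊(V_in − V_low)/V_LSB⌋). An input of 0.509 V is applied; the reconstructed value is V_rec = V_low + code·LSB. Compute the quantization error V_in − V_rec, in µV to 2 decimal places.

LSB = 1.25/2^16 = 19.07 µV.
(V_in − V_low)/LSB = (0.509 − 0)/1.90735e-05 = 26686.2592 → code 26686 (floor).
V_rec = 0 + 26686·1.90735e-05 = 0.50899506 V.
Error = 0.509 − 0.50899506 = 4.94385e-06 V = 4.94 µV.

4.94 µV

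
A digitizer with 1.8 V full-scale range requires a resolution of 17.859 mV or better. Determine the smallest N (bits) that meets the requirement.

Number of steps required ≥ 1.8 V / 17.859 mV = 100.79.
Need 2^N ≥ 100.79; 2^6 = 64, 2^7 = 128.
Minimum N = 7.

7 bits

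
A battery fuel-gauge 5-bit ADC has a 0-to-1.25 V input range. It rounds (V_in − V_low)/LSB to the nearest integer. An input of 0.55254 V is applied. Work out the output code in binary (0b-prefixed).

With 32 levels over 1.25 V, one step is 39.062 mV.
(V_in − V_low)/LSB = (0.55254 − 0) / 0.0390625 = 14.145.
round(14.145) = 14.
In binary (0b-prefixed): 0b1110.

code 0b1110 (decimal 14)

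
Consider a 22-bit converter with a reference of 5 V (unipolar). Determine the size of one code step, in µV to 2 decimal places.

1.19 µV

Full-scale span = 5 V.
LSB = 5 / 2^22 = 5 / 4194304 = 1.19209e-06 V = 1.19 µV.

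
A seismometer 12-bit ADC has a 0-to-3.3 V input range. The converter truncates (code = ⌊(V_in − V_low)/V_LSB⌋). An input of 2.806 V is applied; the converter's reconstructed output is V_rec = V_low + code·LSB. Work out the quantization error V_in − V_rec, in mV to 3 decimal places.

LSB = 3.3/2^12 = 0.806 mV.
Scaled input = 3482.8412 LSBs, so code = 3482.
Code 3482 maps back to 0 + 3482×0.000805664 V = 2.8053223 V.
Error = 2.806 − 2.8053223 = 0.000677734 V = 0.678 mV.

0.678 mV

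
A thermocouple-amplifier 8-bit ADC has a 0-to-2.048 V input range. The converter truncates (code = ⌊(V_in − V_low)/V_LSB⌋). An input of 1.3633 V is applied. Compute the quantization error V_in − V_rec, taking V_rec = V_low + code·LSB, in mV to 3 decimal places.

3.300 mV

One LSB is 2.048 V / 256 = 8.000 mV.
Scaled input = 170.4125 LSBs, so code = 170.
V_rec = 0 + 170·0.008 = 1.36 V.
Error = 1.3633 − 1.36 = 0.0033 V = 3.300 mV.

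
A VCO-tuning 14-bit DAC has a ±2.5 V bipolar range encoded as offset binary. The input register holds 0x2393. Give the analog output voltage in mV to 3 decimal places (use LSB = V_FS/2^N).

279.236 mV

LSB = 5 V / 2^14 = 305.18 µV.
Code 0x2393 = 9107 decimal.
V_out = (−2.5) + 9107 × 0.000305176 V = 0.279236 V.
= 279.236 mV.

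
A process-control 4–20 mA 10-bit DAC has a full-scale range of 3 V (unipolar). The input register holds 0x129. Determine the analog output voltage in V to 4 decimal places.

LSB = 3 V / 2^10 = 2.930 mV.
Code 0x129 = 297 decimal.
V_out = 0 + 297 × 0.00292969 V = 0.870117 V.

0.8701 V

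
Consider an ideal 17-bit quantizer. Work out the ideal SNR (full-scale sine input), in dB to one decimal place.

104.1 dB

SNR ≈ 6.02·N + 1.76 dB = 6.02·17 + 1.76 = 104.10 dB.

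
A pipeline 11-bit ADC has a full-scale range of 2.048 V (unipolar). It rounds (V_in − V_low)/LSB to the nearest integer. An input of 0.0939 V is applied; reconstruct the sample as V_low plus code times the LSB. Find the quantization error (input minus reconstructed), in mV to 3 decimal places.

Step size: 2.048 V ÷ 2^11 = 1.000 mV.
Scaled input = 93.9000 LSBs, so code = 94.
Code 94 maps back to 0 + 94×0.001 V = 0.094 V.
Error = 0.0939 − 0.094 = -0.0001 V = -0.100 mV.

-0.100 mV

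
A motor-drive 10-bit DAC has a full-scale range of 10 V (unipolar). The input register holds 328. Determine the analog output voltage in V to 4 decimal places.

3.2031 V

LSB = 10 V / 2^10 = 9.766 mV.
V_out = 0 + 328 × 0.00976562 V = 3.20312 V.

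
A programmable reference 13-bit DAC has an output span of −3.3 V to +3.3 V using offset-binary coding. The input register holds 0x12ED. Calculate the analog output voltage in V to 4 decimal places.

LSB = 6.6 V / 2^13 = 0.806 mV.
Code 0x12ED = 4845 decimal.
V_out = (−3.3) + 4845 × 0.000805664 V = 0.603442 V.

0.6034 V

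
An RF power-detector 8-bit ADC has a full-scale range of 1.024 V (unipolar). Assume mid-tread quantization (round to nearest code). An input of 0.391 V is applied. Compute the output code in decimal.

LSB = 1.024 V / 256 = 4.000 mV.
(V_in − V_low)/LSB = (0.391 − 0) / 0.004 = 97.750.
Round → code 98.

code 98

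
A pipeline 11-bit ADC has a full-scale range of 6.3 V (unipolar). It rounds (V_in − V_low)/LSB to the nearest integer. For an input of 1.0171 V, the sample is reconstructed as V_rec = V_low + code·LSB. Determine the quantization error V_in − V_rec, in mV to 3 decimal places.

Step size: 6.3 V ÷ 2^11 = 3.076 mV.
(1.0171 − 0)/0.00307617 = 330.6382; round gives code 331.
Reconstructed: 1.0182129 V.
Error = 1.0171 − 1.0182129 = -0.00111289 V = -1.113 mV.

-1.113 mV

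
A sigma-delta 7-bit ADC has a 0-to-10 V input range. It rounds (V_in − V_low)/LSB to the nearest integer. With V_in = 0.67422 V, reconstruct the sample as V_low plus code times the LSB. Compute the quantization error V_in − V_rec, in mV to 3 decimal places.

One LSB is 10 V / 128 = 78.125 mV.
(V_in − V_low)/LSB = (0.67422 − 0)/0.078125 = 8.6300 → code 9 (round).
Reconstructed: 0.703125 V.
Difference: -0.028905 V → -28.905 mV.

-28.905 mV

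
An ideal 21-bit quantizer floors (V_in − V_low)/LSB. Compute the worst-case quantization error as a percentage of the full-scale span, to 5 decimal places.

0.00005 %

Truncating → worst-case error = 1 LSB = V_FS/2^21, so 100/2097152 = 4.76837e-05 % of full scale.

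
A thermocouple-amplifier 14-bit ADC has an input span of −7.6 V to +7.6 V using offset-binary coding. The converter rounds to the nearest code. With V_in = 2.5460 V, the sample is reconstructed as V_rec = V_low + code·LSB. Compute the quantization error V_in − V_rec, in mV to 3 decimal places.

0.297 mV

Step size: 15.2 V ÷ 2^14 = 0.928 mV.
(V_in − V_low)/LSB = (2.5460 − (−7.6))/0.000927734 = 10936.3200 → code 10936 (round).
Code 10936 maps back to (−7.6) + 10936×0.000927734 V = 2.5457031 V.
V_in − V_rec = 0.000296875 V = 0.297 mV.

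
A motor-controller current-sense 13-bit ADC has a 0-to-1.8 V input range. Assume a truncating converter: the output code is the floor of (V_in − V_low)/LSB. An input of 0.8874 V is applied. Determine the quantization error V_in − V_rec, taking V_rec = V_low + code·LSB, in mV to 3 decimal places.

0.144 mV

LSB = 1.8/2^13 = 219.73 µV.
Scaled input = 4038.6560 LSBs, so code = 4038.
Reconstructed: 0.88725586 V.
Error = 0.8874 − 0.88725586 = 0.000144141 V = 0.144 mV.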